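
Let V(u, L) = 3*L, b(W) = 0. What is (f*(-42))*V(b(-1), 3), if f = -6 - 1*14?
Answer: 7560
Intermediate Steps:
f = -20 (f = -6 - 14 = -20)
(f*(-42))*V(b(-1), 3) = (-20*(-42))*(3*3) = 840*9 = 7560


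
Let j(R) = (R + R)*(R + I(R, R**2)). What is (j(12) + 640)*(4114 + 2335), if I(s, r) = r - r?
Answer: 5984672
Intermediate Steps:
I(s, r) = 0
j(R) = 2*R**2 (j(R) = (R + R)*(R + 0) = (2*R)*R = 2*R**2)
(j(12) + 640)*(4114 + 2335) = (2*12**2 + 640)*(4114 + 2335) = (2*144 + 640)*6449 = (288 + 640)*6449 = 928*6449 = 5984672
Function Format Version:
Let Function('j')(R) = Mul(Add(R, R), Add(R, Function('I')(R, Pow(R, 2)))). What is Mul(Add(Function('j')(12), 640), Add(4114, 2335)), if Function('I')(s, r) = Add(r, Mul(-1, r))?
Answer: 5984672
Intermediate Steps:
Function('I')(s, r) = 0
Function('j')(R) = Mul(2, Pow(R, 2)) (Function('j')(R) = Mul(Add(R, R), Add(R, 0)) = Mul(Mul(2, R), R) = Mul(2, Pow(R, 2)))
Mul(Add(Function('j')(12), 640), Add(4114, 2335)) = Mul(Add(Mul(2, Pow(12, 2)), 640), Add(4114, 2335)) = Mul(Add(Mul(2, 144), 640), 6449) = Mul(Add(288, 640), 6449) = Mul(928, 6449) = 5984672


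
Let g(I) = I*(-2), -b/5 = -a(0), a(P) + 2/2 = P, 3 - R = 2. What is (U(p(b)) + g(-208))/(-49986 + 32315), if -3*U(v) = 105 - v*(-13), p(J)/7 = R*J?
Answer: -1598/53013 ≈ -0.030144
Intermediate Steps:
R = 1 (R = 3 - 1*2 = 3 - 2 = 1)
a(P) = -1 + P
b = -5 (b = -(-5)*(-1 + 0) = -(-5)*(-1) = -5*1 = -5)
p(J) = 7*J (p(J) = 7*(1*J) = 7*J)
g(I) = -2*I
U(v) = -35 - 13*v/3 (U(v) = -(105 - v*(-13))/3 = -(105 - (-13)*v)/3 = -(105 + 13*v)/3 = -35 - 13*v/3)
(U(p(b)) + g(-208))/(-49986 + 32315) = ((-35 - 91*(-5)/3) - 2*(-208))/(-49986 + 32315) = ((-35 - 13/3*(-35)) + 416)/(-17671) = ((-35 + 455/3) + 416)*(-1/17671) = (350/3 + 416)*(-1/17671) = (1598/3)*(-1/17671) = -1598/53013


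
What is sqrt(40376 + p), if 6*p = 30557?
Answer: sqrt(1636878)/6 ≈ 213.23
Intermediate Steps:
p = 30557/6 (p = (1/6)*30557 = 30557/6 ≈ 5092.8)
sqrt(40376 + p) = sqrt(40376 + 30557/6) = sqrt(272813/6) = sqrt(1636878)/6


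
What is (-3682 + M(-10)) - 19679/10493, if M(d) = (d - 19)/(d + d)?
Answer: -772793803/209860 ≈ -3682.4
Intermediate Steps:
M(d) = (-19 + d)/(2*d) (M(d) = (-19 + d)/((2*d)) = (-19 + d)*(1/(2*d)) = (-19 + d)/(2*d))
(-3682 + M(-10)) - 19679/10493 = (-3682 + (½)*(-19 - 10)/(-10)) - 19679/10493 = (-3682 + (½)*(-⅒)*(-29)) - 19679*1/10493 = (-3682 + 29/20) - 19679/10493 = -73611/20 - 19679/10493 = -772793803/209860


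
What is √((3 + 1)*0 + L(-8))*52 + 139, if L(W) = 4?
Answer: 243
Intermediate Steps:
√((3 + 1)*0 + L(-8))*52 + 139 = √((3 + 1)*0 + 4)*52 + 139 = √(4*0 + 4)*52 + 139 = √(0 + 4)*52 + 139 = √4*52 + 139 = 2*52 + 139 = 104 + 139 = 243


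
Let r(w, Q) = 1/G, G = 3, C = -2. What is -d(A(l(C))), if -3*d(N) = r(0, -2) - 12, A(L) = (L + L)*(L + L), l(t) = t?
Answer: -35/9 ≈ -3.8889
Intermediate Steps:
r(w, Q) = ⅓ (r(w, Q) = 1/3 = ⅓)
A(L) = 4*L² (A(L) = (2*L)*(2*L) = 4*L²)
d(N) = 35/9 (d(N) = -(⅓ - 12)/3 = -⅓*(-35/3) = 35/9)
-d(A(l(C))) = -1*35/9 = -35/9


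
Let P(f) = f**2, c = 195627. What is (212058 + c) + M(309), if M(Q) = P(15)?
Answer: 407910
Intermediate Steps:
M(Q) = 225 (M(Q) = 15**2 = 225)
(212058 + c) + M(309) = (212058 + 195627) + 225 = 407685 + 225 = 407910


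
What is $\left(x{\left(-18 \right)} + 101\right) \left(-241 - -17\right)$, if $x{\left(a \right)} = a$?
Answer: $-18592$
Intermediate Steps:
$\left(x{\left(-18 \right)} + 101\right) \left(-241 - -17\right) = \left(-18 + 101\right) \left(-241 - -17\right) = 83 \left(-241 + 17\right) = 83 \left(-224\right) = -18592$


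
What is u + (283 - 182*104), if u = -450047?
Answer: -468692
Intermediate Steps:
u + (283 - 182*104) = -450047 + (283 - 182*104) = -450047 + (283 - 18928) = -450047 - 18645 = -468692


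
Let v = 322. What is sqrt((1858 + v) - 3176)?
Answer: 2*I*sqrt(249) ≈ 31.559*I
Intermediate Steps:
sqrt((1858 + v) - 3176) = sqrt((1858 + 322) - 3176) = sqrt(2180 - 3176) = sqrt(-996) = 2*I*sqrt(249)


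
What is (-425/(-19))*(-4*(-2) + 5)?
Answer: 5525/19 ≈ 290.79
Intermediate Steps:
(-425/(-19))*(-4*(-2) + 5) = (-425*(-1)/19)*(8 + 5) = -17*(-25/19)*13 = (425/19)*13 = 5525/19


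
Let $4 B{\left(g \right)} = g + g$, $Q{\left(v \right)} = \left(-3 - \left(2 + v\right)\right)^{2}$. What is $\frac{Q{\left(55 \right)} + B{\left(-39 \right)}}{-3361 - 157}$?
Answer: $- \frac{7161}{7036} \approx -1.0178$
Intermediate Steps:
$Q{\left(v \right)} = \left(-5 - v\right)^{2}$
$B{\left(g \right)} = \frac{g}{2}$ ($B{\left(g \right)} = \frac{g + g}{4} = \frac{2 g}{4} = \frac{g}{2}$)
$\frac{Q{\left(55 \right)} + B{\left(-39 \right)}}{-3361 - 157} = \frac{\left(5 + 55\right)^{2} + \frac{1}{2} \left(-39\right)}{-3361 - 157} = \frac{60^{2} - \frac{39}{2}}{-3518} = \left(3600 - \frac{39}{2}\right) \left(- \frac{1}{3518}\right) = \frac{7161}{2} \left(- \frac{1}{3518}\right) = - \frac{7161}{7036}$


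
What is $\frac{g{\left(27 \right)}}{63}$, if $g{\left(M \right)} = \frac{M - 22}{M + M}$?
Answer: $\frac{5}{3402} \approx 0.0014697$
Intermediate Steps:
$g{\left(M \right)} = \frac{-22 + M}{2 M}$
$\frac{g{\left(27 \right)}}{63} = \frac{\frac{1}{2} \cdot \frac{1}{27} \left(-22 + 27\right)}{63} = \frac{1}{2} \cdot \frac{1}{27} \cdot 5 \cdot \frac{1}{63} = \frac{5}{54} \cdot \frac{1}{63} = \frac{5}{3402}$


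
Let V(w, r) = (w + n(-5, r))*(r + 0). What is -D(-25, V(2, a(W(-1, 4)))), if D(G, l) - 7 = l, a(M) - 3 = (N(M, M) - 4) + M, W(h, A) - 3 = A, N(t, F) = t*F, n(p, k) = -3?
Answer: 48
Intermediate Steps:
N(t, F) = F*t
W(h, A) = 3 + A
a(M) = -1 + M + M**2 (a(M) = 3 + ((M*M - 4) + M) = 3 + ((M**2 - 4) + M) = 3 + ((-4 + M**2) + M) = 3 + (-4 + M + M**2) = -1 + M + M**2)
V(w, r) = r*(-3 + w) (V(w, r) = (w - 3)*(r + 0) = (-3 + w)*r = r*(-3 + w))
D(G, l) = 7 + l
-D(-25, V(2, a(W(-1, 4)))) = -(7 + (-1 + (3 + 4) + (3 + 4)**2)*(-3 + 2)) = -(7 + (-1 + 7 + 7**2)*(-1)) = -(7 + (-1 + 7 + 49)*(-1)) = -(7 + 55*(-1)) = -(7 - 55) = -1*(-48) = 48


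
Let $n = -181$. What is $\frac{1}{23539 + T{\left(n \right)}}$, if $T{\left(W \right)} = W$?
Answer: $\frac{1}{23358} \approx 4.2812 \cdot 10^{-5}$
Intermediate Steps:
$\frac{1}{23539 + T{\left(n \right)}} = \frac{1}{23539 - 181} = \frac{1}{23358}$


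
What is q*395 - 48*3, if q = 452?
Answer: 178396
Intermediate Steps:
q*395 - 48*3 = 452*395 - 48*3 = 178540 - 144 = 178396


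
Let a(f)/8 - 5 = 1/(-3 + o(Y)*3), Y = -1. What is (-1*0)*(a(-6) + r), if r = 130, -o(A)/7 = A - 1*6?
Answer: 0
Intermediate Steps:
o(A) = 42 - 7*A (o(A) = -7*(A - 1*6) = -7*(A - 6) = -7*(-6 + A) = 42 - 7*A)
a(f) = 721/18 (a(f) = 40 + 8/(-3 + (42 - 7*(-1))*3) = 40 + 8/(-3 + (42 + 7)*3) = 40 + 8/(-3 + 49*3) = 40 + 8/(-3 + 147) = 40 + 8/144 = 40 + 8*(1/144) = 40 + 1/18 = 721/18)
(-1*0)*(a(-6) + r) = (-1*0)*(721/18 + 130) = 0*(3061/18) = 0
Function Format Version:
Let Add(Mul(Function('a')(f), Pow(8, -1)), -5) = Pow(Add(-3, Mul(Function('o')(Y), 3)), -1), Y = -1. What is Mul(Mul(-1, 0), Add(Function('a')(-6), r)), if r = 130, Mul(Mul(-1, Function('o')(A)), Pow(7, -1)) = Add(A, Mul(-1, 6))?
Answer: 0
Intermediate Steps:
Function('o')(A) = Add(42, Mul(-7, A)) (Function('o')(A) = Mul(-7, Add(A, Mul(-1, 6))) = Mul(-7, Add(A, -6)) = Mul(-7, Add(-6, A)) = Add(42, Mul(-7, A)))
Function('a')(f) = Rational(721, 18) (Function('a')(f) = Add(40, Mul(8, Pow(Add(-3, Mul(Add(42, Mul(-7, -1)), 3)), -1))) = Add(40, Mul(8, Pow(Add(-3, Mul(Add(42, 7), 3)), -1))) = Add(40, Mul(8, Pow(Add(-3, Mul(49, 3)), -1))) = Add(40, Mul(8, Pow(Add(-3, 147), -1))) = Add(40, Mul(8, Pow(144, -1))) = Add(40, Mul(8, Rational(1, 144))) = Add(40, Rational(1, 18)) = Rational(721, 18))
Mul(Mul(-1, 0), Add(Function('a')(-6), r)) = Mul(Mul(-1, 0), Add(Rational(721, 18), 130)) = Mul(0, Rational(3061, 18)) = 0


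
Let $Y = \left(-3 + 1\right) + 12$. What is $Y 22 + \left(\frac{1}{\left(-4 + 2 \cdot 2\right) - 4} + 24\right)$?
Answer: $\frac{975}{4} \approx 243.75$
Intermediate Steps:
$Y = 10$ ($Y = -2 + 12 = 10$)
$Y 22 + \left(\frac{1}{\left(-4 + 2 \cdot 2\right) - 4} + 24\right) = 10 \cdot 22 + \left(\frac{1}{\left(-4 + 2 \cdot 2\right) - 4} + 24\right) = 220 + \left(\frac{1}{\left(-4 + 4\right) - 4} + 24\right) = 220 + \left(\frac{1}{0 - 4} + 24\right) = 220 + \left(\frac{1}{-4} + 24\right) = 220 + \left(- \frac{1}{4} + 24\right) = 220 + \frac{95}{4} = \frac{975}{4}$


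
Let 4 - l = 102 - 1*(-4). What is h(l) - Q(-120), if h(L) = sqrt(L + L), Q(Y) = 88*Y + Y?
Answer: 10680 + 2*I*sqrt(51) ≈ 10680.0 + 14.283*I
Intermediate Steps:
l = -102 (l = 4 - (102 - 1*(-4)) = 4 - (102 + 4) = 4 - 1*106 = 4 - 106 = -102)
Q(Y) = 89*Y
h(L) = sqrt(2)*sqrt(L) (h(L) = sqrt(2*L) = sqrt(2)*sqrt(L))
h(l) - Q(-120) = sqrt(2)*sqrt(-102) - 89*(-120) = sqrt(2)*(I*sqrt(102)) - 1*(-10680) = 2*I*sqrt(51) + 10680 = 10680 + 2*I*sqrt(51)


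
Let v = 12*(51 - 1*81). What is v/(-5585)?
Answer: 72/1117 ≈ 0.064458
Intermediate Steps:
v = -360 (v = 12*(51 - 81) = 12*(-30) = -360)
v/(-5585) = -360/(-5585) = -360*(-1/5585) = 72/1117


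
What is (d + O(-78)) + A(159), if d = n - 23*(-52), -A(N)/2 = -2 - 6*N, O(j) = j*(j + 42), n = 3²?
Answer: 5925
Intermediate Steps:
n = 9
O(j) = j*(42 + j)
A(N) = 4 + 12*N (A(N) = -2*(-2 - 6*N) = 4 + 12*N)
d = 1205 (d = 9 - 23*(-52) = 9 + 1196 = 1205)
(d + O(-78)) + A(159) = (1205 - 78*(42 - 78)) + (4 + 12*159) = (1205 - 78*(-36)) + (4 + 1908) = (1205 + 2808) + 1912 = 4013 + 1912 = 5925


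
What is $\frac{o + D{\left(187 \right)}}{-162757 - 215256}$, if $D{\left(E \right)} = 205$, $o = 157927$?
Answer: $- \frac{158132}{378013} \approx -0.41832$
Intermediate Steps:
$\frac{o + D{\left(187 \right)}}{-162757 - 215256} = \frac{157927 + 205}{-162757 - 215256} = \frac{158132}{-162757 + \left(-238808 + 23552\right)} = \frac{158132}{-162757 - 215256} = \frac{158132}{-378013} = 158132 \left(- \frac{1}{378013}\right) = - \frac{158132}{378013}$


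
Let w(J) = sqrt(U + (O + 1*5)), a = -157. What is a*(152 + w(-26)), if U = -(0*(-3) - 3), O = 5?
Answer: -23864 - 157*sqrt(13) ≈ -24430.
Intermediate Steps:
U = 3 (U = -(0 - 3) = -1*(-3) = 3)
w(J) = sqrt(13) (w(J) = sqrt(3 + (5 + 1*5)) = sqrt(3 + (5 + 5)) = sqrt(3 + 10) = sqrt(13))
a*(152 + w(-26)) = -157*(152 + sqrt(13)) = -23864 - 157*sqrt(13)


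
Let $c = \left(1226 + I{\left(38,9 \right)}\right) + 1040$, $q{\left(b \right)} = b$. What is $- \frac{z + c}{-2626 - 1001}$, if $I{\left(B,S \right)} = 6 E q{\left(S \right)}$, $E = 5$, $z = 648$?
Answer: $\frac{3184}{3627} \approx 0.87786$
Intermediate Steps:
$I{\left(B,S \right)} = 30 S$ ($I{\left(B,S \right)} = 6 \cdot 5 S = 30 S$)
$c = 2536$ ($c = \left(1226 + 30 \cdot 9\right) + 1040 = \left(1226 + 270\right) + 1040 = 1496 + 1040 = 2536$)
$- \frac{z + c}{-2626 - 1001} = - \frac{648 + 2536}{-2626 - 1001} = - \frac{3184}{-3627} = - \frac{3184 \left(-1\right)}{3627} = \left(-1\right) \left(- \frac{3184}{3627}\right) = \frac{3184}{3627}$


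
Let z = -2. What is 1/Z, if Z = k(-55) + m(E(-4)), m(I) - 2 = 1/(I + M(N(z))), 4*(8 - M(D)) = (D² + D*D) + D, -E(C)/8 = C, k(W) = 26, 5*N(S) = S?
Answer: 2001/56078 ≈ 0.035682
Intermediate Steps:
N(S) = S/5
E(C) = -8*C
M(D) = 8 - D²/2 - D/4 (M(D) = 8 - ((D² + D*D) + D)/4 = 8 - ((D² + D²) + D)/4 = 8 - (2*D² + D)/4 = 8 - (D + 2*D²)/4 = 8 + (-D²/2 - D/4) = 8 - D²/2 - D/4)
m(I) = 2 + 1/(401/50 + I) (m(I) = 2 + 1/(I + (8 - ((⅕)*(-2))²/2 - (-2)/20)) = 2 + 1/(I + (8 - (-⅖)²/2 - ¼*(-⅖))) = 2 + 1/(I + (8 - ½*4/25 + ⅒)) = 2 + 1/(I + (8 - 2/25 + ⅒)) = 2 + 1/(I + 401/50) = 2 + 1/(401/50 + I))
Z = 56078/2001 (Z = 26 + 4*(213 + 25*(-8*(-4)))/(401 + 50*(-8*(-4))) = 26 + 4*(213 + 25*32)/(401 + 50*32) = 26 + 4*(213 + 800)/(401 + 1600) = 26 + 4*1013/2001 = 26 + 4*(1/2001)*1013 = 26 + 4052/2001 = 56078/2001 ≈ 28.025)
1/Z = 1/(56078/2001) = 2001/56078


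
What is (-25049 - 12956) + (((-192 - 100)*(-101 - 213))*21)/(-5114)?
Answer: -98141509/2557 ≈ -38382.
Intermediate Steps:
(-25049 - 12956) + (((-192 - 100)*(-101 - 213))*21)/(-5114) = -38005 + (-292*(-314)*21)*(-1/5114) = -38005 + (91688*21)*(-1/5114) = -38005 + 1925448*(-1/5114) = -38005 - 962724/2557 = -98141509/2557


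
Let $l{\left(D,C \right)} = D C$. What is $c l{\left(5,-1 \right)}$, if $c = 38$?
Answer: $-190$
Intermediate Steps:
$l{\left(D,C \right)} = C D$
$c l{\left(5,-1 \right)} = 38 \left(\left(-1\right) 5\right) = 38 \left(-5\right) = -190$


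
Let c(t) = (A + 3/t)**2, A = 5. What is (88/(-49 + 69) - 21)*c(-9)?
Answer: -16268/45 ≈ -361.51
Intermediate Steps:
c(t) = (5 + 3/t)**2
(88/(-49 + 69) - 21)*c(-9) = (88/(-49 + 69) - 21)*((3 + 5*(-9))**2/(-9)**2) = (88/20 - 21)*((3 - 45)**2/81) = (88*(1/20) - 21)*((1/81)*(-42)**2) = (22/5 - 21)*((1/81)*1764) = -83/5*196/9 = -16268/45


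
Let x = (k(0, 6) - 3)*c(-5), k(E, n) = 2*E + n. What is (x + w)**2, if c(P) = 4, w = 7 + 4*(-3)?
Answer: 49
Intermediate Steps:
w = -5 (w = 7 - 12 = -5)
k(E, n) = n + 2*E
x = 12 (x = ((6 + 2*0) - 3)*4 = ((6 + 0) - 3)*4 = (6 - 3)*4 = 3*4 = 12)
(x + w)**2 = (12 - 5)**2 = 7**2 = 49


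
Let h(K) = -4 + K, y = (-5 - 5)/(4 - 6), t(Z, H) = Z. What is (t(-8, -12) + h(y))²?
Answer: 49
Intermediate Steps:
y = 5 (y = -10/(-2) = -10*(-½) = 5)
(t(-8, -12) + h(y))² = (-8 + (-4 + 5))² = (-8 + 1)² = (-7)² = 49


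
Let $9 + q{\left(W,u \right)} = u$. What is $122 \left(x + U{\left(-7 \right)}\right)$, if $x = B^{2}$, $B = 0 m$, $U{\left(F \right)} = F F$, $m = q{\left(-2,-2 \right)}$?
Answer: $5978$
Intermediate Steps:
$q{\left(W,u \right)} = -9 + u$
$m = -11$ ($m = -9 - 2 = -11$)
$U{\left(F \right)} = F^{2}$
$B = 0$ ($B = 0 \left(-11\right) = 0$)
$x = 0$ ($x = 0^{2} = 0$)
$122 \left(x + U{\left(-7 \right)}\right) = 122 \left(0 + \left(-7\right)^{2}\right) = 122 \left(0 + 49\right) = 122 \cdot 49 = 5978$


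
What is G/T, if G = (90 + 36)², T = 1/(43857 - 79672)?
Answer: -568598940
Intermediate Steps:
T = -1/35815 (T = 1/(-35815) = -1/35815 ≈ -2.7921e-5)
G = 15876 (G = 126² = 15876)
G/T = 15876/(-1/35815) = 15876*(-35815) = -568598940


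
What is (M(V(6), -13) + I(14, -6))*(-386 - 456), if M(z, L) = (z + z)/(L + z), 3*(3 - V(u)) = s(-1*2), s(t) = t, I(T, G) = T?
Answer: -77885/7 ≈ -11126.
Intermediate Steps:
V(u) = 11/3 (V(u) = 3 - (-1)*2/3 = 3 - ⅓*(-2) = 3 + ⅔ = 11/3)
M(z, L) = 2*z/(L + z) (M(z, L) = (2*z)/(L + z) = 2*z/(L + z))
(M(V(6), -13) + I(14, -6))*(-386 - 456) = (2*(11/3)/(-13 + 11/3) + 14)*(-386 - 456) = (2*(11/3)/(-28/3) + 14)*(-842) = (2*(11/3)*(-3/28) + 14)*(-842) = (-11/14 + 14)*(-842) = (185/14)*(-842) = -77885/7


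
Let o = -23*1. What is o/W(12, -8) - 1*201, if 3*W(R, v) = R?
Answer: -827/4 ≈ -206.75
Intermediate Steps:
W(R, v) = R/3
o = -23
o/W(12, -8) - 1*201 = -23/((⅓)*12) - 1*201 = -23/4 - 201 = -827/4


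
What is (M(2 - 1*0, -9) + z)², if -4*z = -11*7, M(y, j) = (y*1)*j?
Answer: 25/16 ≈ 1.5625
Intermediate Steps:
M(y, j) = j*y (M(y, j) = y*j = j*y)
z = 77/4 (z = -(-11)*7/4 = -¼*(-77) = 77/4 ≈ 19.250)
(M(2 - 1*0, -9) + z)² = (-9*(2 - 1*0) + 77/4)² = (-9*(2 + 0) + 77/4)² = (-9*2 + 77/4)² = (-18 + 77/4)² = (5/4)² = 25/16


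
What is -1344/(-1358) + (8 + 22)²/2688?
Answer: 28779/21728 ≈ 1.3245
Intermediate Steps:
-1344/(-1358) + (8 + 22)²/2688 = -1344*(-1/1358) + 30²*(1/2688) = 96/97 + 900*(1/2688) = 96/97 + 75/224 = 28779/21728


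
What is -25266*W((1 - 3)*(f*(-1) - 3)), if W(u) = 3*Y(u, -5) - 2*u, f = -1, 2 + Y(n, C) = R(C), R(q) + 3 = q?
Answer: 960108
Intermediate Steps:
R(q) = -3 + q
Y(n, C) = -5 + C (Y(n, C) = -2 + (-3 + C) = -5 + C)
W(u) = -30 - 2*u (W(u) = 3*(-5 - 5) - 2*u = 3*(-10) - 2*u = -30 - 2*u)
-25266*W((1 - 3)*(f*(-1) - 3)) = -25266*(-30 - 2*(1 - 3)*(-1*(-1) - 3)) = -25266*(-30 - (-4)*(1 - 3)) = -25266*(-30 - (-4)*(-2)) = -25266*(-30 - 2*4) = -25266*(-30 - 8) = -25266*(-38) = 960108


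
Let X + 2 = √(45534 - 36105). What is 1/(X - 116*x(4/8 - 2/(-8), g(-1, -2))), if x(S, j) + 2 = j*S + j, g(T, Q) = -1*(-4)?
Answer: -194/109765 - √9429/329295 ≈ -0.0020623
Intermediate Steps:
g(T, Q) = 4
x(S, j) = -2 + j + S*j (x(S, j) = -2 + (j*S + j) = -2 + (S*j + j) = -2 + (j + S*j) = -2 + j + S*j)
X = -2 + √9429 (X = -2 + √(45534 - 36105) = -2 + √9429 ≈ 95.103)
1/(X - 116*x(4/8 - 2/(-8), g(-1, -2))) = 1/((-2 + √9429) - 116*(-2 + 4 + (4/8 - 2/(-8))*4)) = 1/((-2 + √9429) - 116*(-2 + 4 + (4*(⅛) - 2*(-⅛))*4)) = 1/((-2 + √9429) - 116*(-2 + 4 + (½ + ¼)*4)) = 1/((-2 + √9429) - 116*(-2 + 4 + (¾)*4)) = 1/((-2 + √9429) - 116*(-2 + 4 + 3)) = 1/((-2 + √9429) - 116*5) = 1/((-2 + √9429) - 580) = 1/(-582 + √9429)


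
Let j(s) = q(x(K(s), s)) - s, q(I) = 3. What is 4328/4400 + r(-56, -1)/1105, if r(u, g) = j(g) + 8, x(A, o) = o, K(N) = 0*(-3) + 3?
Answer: 120881/121550 ≈ 0.99450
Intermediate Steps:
K(N) = 3 (K(N) = 0 + 3 = 3)
j(s) = 3 - s
r(u, g) = 11 - g (r(u, g) = (3 - g) + 8 = 11 - g)
4328/4400 + r(-56, -1)/1105 = 4328/4400 + (11 - 1*(-1))/1105 = 4328*(1/4400) + (11 + 1)*(1/1105) = 541/550 + 12*(1/1105) = 541/550 + 12/1105 = 120881/121550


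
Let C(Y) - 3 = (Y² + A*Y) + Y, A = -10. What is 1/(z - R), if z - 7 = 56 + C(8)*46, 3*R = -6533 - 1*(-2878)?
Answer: 3/3154 ≈ 0.00095117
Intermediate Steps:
R = -3655/3 (R = (-6533 - 1*(-2878))/3 = (-6533 + 2878)/3 = (⅓)*(-3655) = -3655/3 ≈ -1218.3)
C(Y) = 3 + Y² - 9*Y (C(Y) = 3 + ((Y² - 10*Y) + Y) = 3 + (Y² - 9*Y) = 3 + Y² - 9*Y)
z = -167 (z = 7 + (56 + (3 + 8² - 9*8)*46) = 7 + (56 + (3 + 64 - 72)*46) = 7 + (56 - 5*46) = 7 + (56 - 230) = 7 - 174 = -167)
1/(z - R) = 1/(-167 - 1*(-3655/3)) = 1/(-167 + 3655/3) = 1/(3154/3) = 3/3154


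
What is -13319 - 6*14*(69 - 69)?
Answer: -13319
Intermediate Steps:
-13319 - 6*14*(69 - 69) = -13319 - 84*0 = -13319 - 1*0 = -13319 + 0 = -13319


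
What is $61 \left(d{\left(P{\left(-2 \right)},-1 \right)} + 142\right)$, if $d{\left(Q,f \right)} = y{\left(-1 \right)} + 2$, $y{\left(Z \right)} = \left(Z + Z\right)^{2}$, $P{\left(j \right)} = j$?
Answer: $9028$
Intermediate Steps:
$y{\left(Z \right)} = 4 Z^{2}$ ($y{\left(Z \right)} = \left(2 Z\right)^{2} = 4 Z^{2}$)
$d{\left(Q,f \right)} = 6$ ($d{\left(Q,f \right)} = 4 \left(-1\right)^{2} + 2 = 4 \cdot 1 + 2 = 4 + 2 = 6$)
$61 \left(d{\left(P{\left(-2 \right)},-1 \right)} + 142\right) = 61 \left(6 + 142\right) = 61 \cdot 148 = 9028$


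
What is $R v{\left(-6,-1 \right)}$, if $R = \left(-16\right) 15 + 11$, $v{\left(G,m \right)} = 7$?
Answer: $-1603$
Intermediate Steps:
$R = -229$ ($R = -240 + 11 = -229$)
$R v{\left(-6,-1 \right)} = \left(-229\right) 7 = -1603$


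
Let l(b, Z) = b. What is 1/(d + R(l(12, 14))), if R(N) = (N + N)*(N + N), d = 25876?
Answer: 1/26452 ≈ 3.7804e-5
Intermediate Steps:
R(N) = 4*N² (R(N) = (2*N)*(2*N) = 4*N²)
1/(d + R(l(12, 14))) = 1/(25876 + 4*12²) = 1/(25876 + 4*144) = 1/(25876 + 576) = 1/26452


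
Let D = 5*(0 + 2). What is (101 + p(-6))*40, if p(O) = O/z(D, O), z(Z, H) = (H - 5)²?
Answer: 488600/121 ≈ 4038.0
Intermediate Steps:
D = 10 (D = 5*2 = 10)
z(Z, H) = (-5 + H)²
p(O) = O/(-5 + O)² (p(O) = O/((-5 + O)²) = O/(-5 + O)²)
(101 + p(-6))*40 = (101 - 6/(-5 - 6)²)*40 = (101 - 6/(-11)²)*40 = (101 - 6*1/121)*40 = (101 - 6/121)*40 = (12215/121)*40 = 488600/121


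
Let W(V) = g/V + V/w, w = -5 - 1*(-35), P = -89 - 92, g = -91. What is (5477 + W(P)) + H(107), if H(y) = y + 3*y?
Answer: 32034119/5430 ≈ 5899.5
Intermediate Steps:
P = -181
H(y) = 4*y
w = 30 (w = -5 + 35 = 30)
W(V) = -91/V + V/30
(5477 + W(P)) + H(107) = (5477 + (-91/(-181) + (1/30)*(-181))) + 4*107 = (5477 + (-91*(-1/181) - 181/30)) + 428 = (5477 + (91/181 - 181/30)) + 428 = (5477 - 30031/5430) + 428 = 29710079/5430 + 428 = 32034119/5430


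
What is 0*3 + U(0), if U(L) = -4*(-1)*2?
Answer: 8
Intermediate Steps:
U(L) = 8 (U(L) = 4*2 = 8)
0*3 + U(0) = 0*3 + 8 = 0 + 8 = 8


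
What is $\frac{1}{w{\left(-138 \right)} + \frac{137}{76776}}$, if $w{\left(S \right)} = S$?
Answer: $- \frac{76776}{10594951} \approx -0.0072465$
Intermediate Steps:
$\frac{1}{w{\left(-138 \right)} + \frac{137}{76776}} = \frac{1}{-138 + \frac{137}{76776}} = \frac{1}{- \frac{10594951}{76776}} = - \frac{76776}{10594951}$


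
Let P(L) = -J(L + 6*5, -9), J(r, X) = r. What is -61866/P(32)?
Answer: 30933/31 ≈ 997.84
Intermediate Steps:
P(L) = -30 - L (P(L) = -(L + 6*5) = -(L + 30) = -(30 + L) = -30 - L)
-61866/P(32) = -61866/(-30 - 1*32) = -61866/(-30 - 32) = -61866/(-62) = -61866*(-1/62) = 30933/31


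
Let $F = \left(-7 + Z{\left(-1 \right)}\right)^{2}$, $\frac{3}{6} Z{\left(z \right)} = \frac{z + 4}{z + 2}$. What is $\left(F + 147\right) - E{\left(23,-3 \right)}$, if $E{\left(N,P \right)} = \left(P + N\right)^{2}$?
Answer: $-252$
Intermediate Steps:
$E{\left(N,P \right)} = \left(N + P\right)^{2}$
$Z{\left(z \right)} = \frac{2 \left(4 + z\right)}{2 + z}$ ($Z{\left(z \right)} = 2 \frac{z + 4}{z + 2} = 2 \frac{4 + z}{2 + z} = \frac{2 \left(4 + z\right)}{2 + z}$)
$F = 1$ ($F = \left(-7 + \frac{2 \left(4 - 1\right)}{2 - 1}\right)^{2} = \left(-7 + 2 \cdot 1^{-1} \cdot 3\right)^{2} = \left(-7 + 2 \cdot 1 \cdot 3\right)^{2} = \left(-7 + 6\right)^{2} = \left(-1\right)^{2} = 1$)
$\left(F + 147\right) - E{\left(23,-3 \right)} = \left(1 + 147\right) - \left(23 - 3\right)^{2} = 148 - 20^{2} = 148 - 400 = -252$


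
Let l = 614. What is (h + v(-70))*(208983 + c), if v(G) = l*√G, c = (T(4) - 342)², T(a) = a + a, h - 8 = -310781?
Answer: -99614866647 + 196810946*I*√70 ≈ -9.9615e+10 + 1.6466e+9*I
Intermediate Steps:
h = -310773 (h = 8 - 310781 = -310773)
T(a) = 2*a
c = 111556 (c = (2*4 - 342)² = (8 - 342)² = (-334)² = 111556)
v(G) = 614*√G
(h + v(-70))*(208983 + c) = (-310773 + 614*√(-70))*(208983 + 111556) = (-310773 + 614*(I*√70))*320539 = (-310773 + 614*I*√70)*320539 = -99614866647 + 196810946*I*√70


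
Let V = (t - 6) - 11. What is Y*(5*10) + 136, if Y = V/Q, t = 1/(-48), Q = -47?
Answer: 173833/1128 ≈ 154.11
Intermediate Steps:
t = -1/48 ≈ -0.020833
V = -817/48 (V = (-1/48 - 6) - 11 = -289/48 - 11 = -817/48 ≈ -17.021)
Y = 817/2256 (Y = -817/48/(-47) = -817/48*(-1/47) = 817/2256 ≈ 0.36215)
Y*(5*10) + 136 = 817*(5*10)/2256 + 136 = (817/2256)*50 + 136 = 20425/1128 + 136 = 173833/1128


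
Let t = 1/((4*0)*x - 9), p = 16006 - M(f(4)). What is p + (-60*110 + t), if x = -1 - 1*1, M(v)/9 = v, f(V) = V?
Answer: 84329/9 ≈ 9369.9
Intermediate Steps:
M(v) = 9*v
x = -2 (x = -1 - 1 = -2)
p = 15970 (p = 16006 - 9*4 = 16006 - 1*36 = 16006 - 36 = 15970)
t = -⅑ (t = 1/((4*0)*(-2) - 9) = 1/(0*(-2) - 9) = 1/(0 - 9) = 1/(-9) = -⅑ ≈ -0.11111)
p + (-60*110 + t) = 15970 + (-60*110 - ⅑) = 15970 + (-6600 - ⅑) = 15970 - 59401/9 = 84329/9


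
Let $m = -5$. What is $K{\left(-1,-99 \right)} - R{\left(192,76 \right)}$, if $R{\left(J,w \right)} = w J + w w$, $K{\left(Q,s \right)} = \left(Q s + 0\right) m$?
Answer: $-20863$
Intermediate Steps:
$K{\left(Q,s \right)} = - 5 Q s$ ($K{\left(Q,s \right)} = \left(Q s + 0\right) \left(-5\right) = Q s \left(-5\right) = - 5 Q s$)
$R{\left(J,w \right)} = w^{2} + J w$ ($R{\left(J,w \right)} = J w + w^{2} = w^{2} + J w$)
$K{\left(-1,-99 \right)} - R{\left(192,76 \right)} = \left(-5\right) \left(-1\right) \left(-99\right) - 76 \left(192 + 76\right) = -495 - 76 \cdot 268 = -495 - 20368 = -20863$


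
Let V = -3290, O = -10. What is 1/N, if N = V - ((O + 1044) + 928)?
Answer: -1/5252 ≈ -0.00019040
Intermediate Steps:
N = -5252 (N = -3290 - ((-10 + 1044) + 928) = -3290 - (1034 + 928) = -3290 - 1*1962 = -3290 - 1962 = -5252)
1/N = 1/(-5252) = -1/5252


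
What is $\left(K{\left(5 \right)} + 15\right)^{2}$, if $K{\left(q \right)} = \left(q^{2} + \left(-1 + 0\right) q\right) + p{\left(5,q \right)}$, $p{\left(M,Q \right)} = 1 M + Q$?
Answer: $2025$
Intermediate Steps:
$p{\left(M,Q \right)} = M + Q$
$K{\left(q \right)} = 5 + q^{2}$ ($K{\left(q \right)} = \left(q^{2} + \left(-1 + 0\right) q\right) + \left(5 + q\right) = \left(q^{2} - q\right) + \left(5 + q\right) = 5 + q^{2}$)
$\left(K{\left(5 \right)} + 15\right)^{2} = \left(\left(5 + 5^{2}\right) + 15\right)^{2} = \left(\left(5 + 25\right) + 15\right)^{2} = \left(30 + 15\right)^{2} = 45^{2} = 2025$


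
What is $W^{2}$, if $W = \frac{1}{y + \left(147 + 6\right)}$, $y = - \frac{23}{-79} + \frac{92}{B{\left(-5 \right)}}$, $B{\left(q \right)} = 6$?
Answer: $\frac{56169}{1597121296} \approx 3.5169 \cdot 10^{-5}$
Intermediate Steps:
$y = \frac{3703}{237}$ ($y = - \frac{23}{-79} + \frac{92}{6} = \left(-23\right) \left(- \frac{1}{79}\right) + 92 \cdot \frac{1}{6} = \frac{23}{79} + \frac{46}{3} = \frac{3703}{237} \approx 15.624$)
$W = \frac{237}{39964}$ ($W = \frac{1}{\frac{3703}{237} + \left(147 + 6\right)} = \frac{1}{\frac{3703}{237} + 153} = \frac{1}{\frac{39964}{237}} = \frac{237}{39964} \approx 0.0059303$)
$W^{2} = \left(\frac{237}{39964}\right)^{2} = \frac{56169}{1597121296}$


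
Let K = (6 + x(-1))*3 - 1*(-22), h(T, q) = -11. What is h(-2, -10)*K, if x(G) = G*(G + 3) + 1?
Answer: -407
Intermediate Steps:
x(G) = 1 + G*(3 + G) (x(G) = G*(3 + G) + 1 = 1 + G*(3 + G))
K = 37 (K = (6 + (1 + (-1)**2 + 3*(-1)))*3 - 1*(-22) = (6 + (1 + 1 - 3))*3 + 22 = (6 - 1)*3 + 22 = 5*3 + 22 = 15 + 22 = 37)
h(-2, -10)*K = -11*37 = -407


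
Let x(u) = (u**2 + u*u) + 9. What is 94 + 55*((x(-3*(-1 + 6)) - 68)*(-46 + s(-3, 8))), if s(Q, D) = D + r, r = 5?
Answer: -709571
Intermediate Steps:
s(Q, D) = 5 + D (s(Q, D) = D + 5 = 5 + D)
x(u) = 9 + 2*u**2 (x(u) = (u**2 + u**2) + 9 = 2*u**2 + 9 = 9 + 2*u**2)
94 + 55*((x(-3*(-1 + 6)) - 68)*(-46 + s(-3, 8))) = 94 + 55*(((9 + 2*(-3*(-1 + 6))**2) - 68)*(-46 + (5 + 8))) = 94 + 55*(((9 + 2*(-3*5)**2) - 68)*(-46 + 13)) = 94 + 55*(((9 + 2*(-15)**2) - 68)*(-33)) = 94 + 55*(((9 + 2*225) - 68)*(-33)) = 94 + 55*(((9 + 450) - 68)*(-33)) = 94 + 55*((459 - 68)*(-33)) = 94 + 55*(391*(-33)) = 94 + 55*(-12903) = 94 - 709665 = -709571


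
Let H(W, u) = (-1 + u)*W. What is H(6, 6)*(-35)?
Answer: -1050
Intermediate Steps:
H(W, u) = W*(-1 + u)
H(6, 6)*(-35) = (6*(-1 + 6))*(-35) = (6*5)*(-35) = 30*(-35) = -1050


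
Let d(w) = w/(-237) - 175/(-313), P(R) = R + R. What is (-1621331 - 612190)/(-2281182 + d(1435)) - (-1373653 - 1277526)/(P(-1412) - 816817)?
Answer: -312832478169711397/138700280833745702 ≈ -2.2555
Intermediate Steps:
P(R) = 2*R
d(w) = 175/313 - w/237 (d(w) = w*(-1/237) - 175*(-1/313) = -w/237 + 175/313 = 175/313 - w/237)
(-1621331 - 612190)/(-2281182 + d(1435)) - (-1373653 - 1277526)/(P(-1412) - 816817) = (-1621331 - 612190)/(-2281182 + (175/313 - 1/237*1435)) - (-1373653 - 1277526)/(2*(-1412) - 816817) = -2233521/(-2281182 + (175/313 - 1435/237)) - (-2651179)/(-2824 - 816817) = -2233521/(-2281182 - 407680/74181) - (-2651179)/(-819641) = -2233521/(-169220769622/74181) - (-2651179)*(-1)/819641 = -2233521*(-74181/169220769622) - 1*2651179/819641 = 165684821301/169220769622 - 2651179/819641 = -312832478169711397/138700280833745702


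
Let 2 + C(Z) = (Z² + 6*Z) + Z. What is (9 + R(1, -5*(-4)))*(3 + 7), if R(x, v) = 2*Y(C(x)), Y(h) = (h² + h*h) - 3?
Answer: 1470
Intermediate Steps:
C(Z) = -2 + Z² + 7*Z (C(Z) = -2 + ((Z² + 6*Z) + Z) = -2 + (Z² + 7*Z) = -2 + Z² + 7*Z)
Y(h) = -3 + 2*h² (Y(h) = (h² + h²) - 3 = 2*h² - 3 = -3 + 2*h²)
R(x, v) = -6 + 4*(-2 + x² + 7*x)² (R(x, v) = 2*(-3 + 2*(-2 + x² + 7*x)²) = -6 + 4*(-2 + x² + 7*x)²)
(9 + R(1, -5*(-4)))*(3 + 7) = (9 + (-6 + 4*(-2 + 1² + 7*1)²))*(3 + 7) = (9 + (-6 + 4*(-2 + 1 + 7)²))*10 = (9 + (-6 + 4*6²))*10 = (9 + (-6 + 4*36))*10 = (9 + (-6 + 144))*10 = (9 + 138)*10 = 147*10 = 1470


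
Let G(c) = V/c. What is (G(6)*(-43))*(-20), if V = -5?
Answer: -2150/3 ≈ -716.67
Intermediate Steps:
G(c) = -5/c
(G(6)*(-43))*(-20) = (-5/6*(-43))*(-20) = (-5*⅙*(-43))*(-20) = -⅚*(-43)*(-20) = (215/6)*(-20) = -2150/3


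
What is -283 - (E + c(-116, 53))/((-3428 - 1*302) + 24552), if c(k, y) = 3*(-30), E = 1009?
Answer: -5893545/20822 ≈ -283.04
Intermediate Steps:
c(k, y) = -90
-283 - (E + c(-116, 53))/((-3428 - 1*302) + 24552) = -283 - (1009 - 90)/((-3428 - 1*302) + 24552) = -283 - 919/((-3428 - 302) + 24552) = -283 - 919/(-3730 + 24552) = -283 - 919/20822 = -5893545/20822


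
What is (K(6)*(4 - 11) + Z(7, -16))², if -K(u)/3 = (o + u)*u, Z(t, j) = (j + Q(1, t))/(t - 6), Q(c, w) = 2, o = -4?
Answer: 56644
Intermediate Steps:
Z(t, j) = (2 + j)/(-6 + t) (Z(t, j) = (j + 2)/(t - 6) = (2 + j)/(-6 + t))
K(u) = -3*u*(-4 + u) (K(u) = -3*(-4 + u)*u = -3*u*(-4 + u))
(K(6)*(4 - 11) + Z(7, -16))² = ((3*6*(4 - 1*6))*(4 - 11) + (2 - 16)/(-6 + 7))² = ((3*6*(4 - 6))*(-7) - 14/1)² = ((3*6*(-2))*(-7) + 1*(-14))² = (-36*(-7) - 14)² = (252 - 14)² = 238² = 56644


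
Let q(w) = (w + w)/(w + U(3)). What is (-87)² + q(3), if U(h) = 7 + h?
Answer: 98403/13 ≈ 7569.5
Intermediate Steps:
q(w) = 2*w/(10 + w) (q(w) = (w + w)/(w + (7 + 3)) = (2*w)/(w + 10) = (2*w)/(10 + w) = 2*w/(10 + w))
(-87)² + q(3) = (-87)² + 2*3/(10 + 3) = 7569 + 2*3/13 = 7569 + 2*3*(1/13) = 7569 + 6/13 = 98403/13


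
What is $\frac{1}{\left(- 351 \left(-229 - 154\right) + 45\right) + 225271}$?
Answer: $\frac{1}{359749} \approx 2.7797 \cdot 10^{-6}$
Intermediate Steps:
$\frac{1}{\left(- 351 \left(-229 - 154\right) + 45\right) + 225271} = \frac{1}{\left(\left(-351\right) \left(-383\right) + 45\right) + 225271} = \frac{1}{\left(134433 + 45\right) + 225271} = \frac{1}{134478 + 225271} = \frac{1}{359749}$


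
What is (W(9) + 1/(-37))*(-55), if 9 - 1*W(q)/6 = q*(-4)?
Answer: -549395/37 ≈ -14849.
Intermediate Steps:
W(q) = 54 + 24*q (W(q) = 54 - 6*q*(-4) = 54 - (-24)*q = 54 + 24*q)
(W(9) + 1/(-37))*(-55) = ((54 + 24*9) + 1/(-37))*(-55) = ((54 + 216) - 1/37)*(-55) = (270 - 1/37)*(-55) = (9989/37)*(-55) = -549395/37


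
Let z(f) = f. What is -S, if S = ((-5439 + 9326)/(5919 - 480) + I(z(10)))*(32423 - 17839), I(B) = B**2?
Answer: -7988925608/5439 ≈ -1.4688e+6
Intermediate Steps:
S = 7988925608/5439 (S = ((-5439 + 9326)/(5919 - 480) + 10**2)*(32423 - 17839) = (3887/5439 + 100)*14584 = (547787/5439)*14584 = 7988925608/5439 ≈ 1.4688e+6)
-S = -1*7988925608/5439 = -7988925608/5439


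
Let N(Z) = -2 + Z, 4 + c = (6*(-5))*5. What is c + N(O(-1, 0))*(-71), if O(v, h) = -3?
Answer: 201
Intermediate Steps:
c = -154 (c = -4 + (6*(-5))*5 = -4 - 30*5 = -4 - 150 = -154)
c + N(O(-1, 0))*(-71) = -154 + (-2 - 3)*(-71) = -154 - 5*(-71) = -154 + 355 = 201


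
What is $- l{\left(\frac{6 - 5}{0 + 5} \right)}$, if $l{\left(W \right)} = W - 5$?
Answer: $\frac{24}{5} \approx 4.8$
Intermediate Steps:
$l{\left(W \right)} = -5 + W$
$- l{\left(\frac{6 - 5}{0 + 5} \right)} = - (-5 + \frac{6 - 5}{0 + 5}) = - (-5 + 1 \cdot \frac{1}{5}) = - (-5 + \frac{1}{5}) = \left(-1\right) \left(- \frac{24}{5}\right) = \frac{24}{5}$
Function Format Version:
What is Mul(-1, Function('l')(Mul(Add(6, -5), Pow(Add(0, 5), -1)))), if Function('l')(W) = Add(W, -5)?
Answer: Rational(24, 5) ≈ 4.8000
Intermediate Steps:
Function('l')(W) = Add(-5, W)
Mul(-1, Function('l')(Mul(Add(6, -5), Pow(Add(0, 5), -1)))) = Mul(-1, Add(-5, Mul(Add(6, -5), Pow(Add(0, 5), -1)))) = Mul(-1, Add(-5, Mul(1, Pow(5, -1)))) = Mul(-1, Add(-5, Mul(1, Rational(1, 5)))) = Mul(-1, Add(-5, Rational(1, 5))) = Mul(-1, Rational(-24, 5)) = Rational(24, 5)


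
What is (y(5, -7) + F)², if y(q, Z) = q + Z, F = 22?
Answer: 400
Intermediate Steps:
y(q, Z) = Z + q
(y(5, -7) + F)² = ((-7 + 5) + 22)² = (-2 + 22)² = 20² = 400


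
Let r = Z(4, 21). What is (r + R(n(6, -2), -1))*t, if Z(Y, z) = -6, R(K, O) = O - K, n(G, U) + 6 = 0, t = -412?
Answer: 412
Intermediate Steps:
n(G, U) = -6 (n(G, U) = -6 + 0 = -6)
r = -6
(r + R(n(6, -2), -1))*t = (-6 + (-1 - 1*(-6)))*(-412) = (-6 + (-1 + 6))*(-412) = (-6 + 5)*(-412) = -1*(-412) = 412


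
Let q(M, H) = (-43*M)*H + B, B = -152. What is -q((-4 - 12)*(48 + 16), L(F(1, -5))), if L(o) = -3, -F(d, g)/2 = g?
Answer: 132248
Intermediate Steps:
F(d, g) = -2*g
q(M, H) = -152 - 43*H*M (q(M, H) = (-43*M)*H - 152 = -43*H*M - 152 = -152 - 43*H*M)
-q((-4 - 12)*(48 + 16), L(F(1, -5))) = -(-152 - 43*(-3)*(-4 - 12)*(48 + 16)) = -(-152 - 43*(-3)*(-16*64)) = -(-152 - 43*(-3)*(-1024)) = -(-152 - 132096) = -1*(-132248) = 132248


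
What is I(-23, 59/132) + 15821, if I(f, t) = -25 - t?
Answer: 2085013/132 ≈ 15796.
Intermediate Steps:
I(-23, 59/132) + 15821 = (-25 - 59/132) + 15821 = -3359/132 + 15821 = 2085013/132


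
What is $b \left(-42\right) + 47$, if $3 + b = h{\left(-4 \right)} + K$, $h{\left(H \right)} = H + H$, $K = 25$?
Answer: $-541$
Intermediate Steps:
$h{\left(H \right)} = 2 H$
$b = 14$ ($b = -3 + \left(2 \left(-4\right) + 25\right) = -3 + \left(-8 + 25\right) = -3 + 17 = 14$)
$b \left(-42\right) + 47 = 14 \left(-42\right) + 47 = -588 + 47 = -541$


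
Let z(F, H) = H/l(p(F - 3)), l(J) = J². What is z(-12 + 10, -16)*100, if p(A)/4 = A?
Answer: -4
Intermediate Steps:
p(A) = 4*A
z(F, H) = H/(-12 + 4*F)² (z(F, H) = H/((4*(F - 3))²) = H/((4*(-3 + F))²) = H/((-12 + 4*F)²) = H/(-12 + 4*F)²)
z(-12 + 10, -16)*100 = ((1/16)*(-16)/(-3 + (-12 + 10))²)*100 = ((1/16)*(-16)/(-3 - 2)²)*100 = ((1/16)*(-16)/(-5)²)*100 = ((1/16)*(-16)*(1/25))*100 = -1/25*100 = -4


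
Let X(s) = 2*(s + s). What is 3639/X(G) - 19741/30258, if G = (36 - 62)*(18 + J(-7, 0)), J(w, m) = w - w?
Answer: -8170223/3146832 ≈ -2.5963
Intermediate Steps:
J(w, m) = 0
G = -468 (G = (36 - 62)*(18 + 0) = -26*18 = -468)
X(s) = 4*s (X(s) = 2*(2*s) = 4*s)
3639/X(G) - 19741/30258 = 3639/((4*(-468))) - 19741/30258 = 3639/(-1872) - 19741*1/30258 = 3639*(-1/1872) - 19741/30258 = -1213/624 - 19741/30258 = -8170223/3146832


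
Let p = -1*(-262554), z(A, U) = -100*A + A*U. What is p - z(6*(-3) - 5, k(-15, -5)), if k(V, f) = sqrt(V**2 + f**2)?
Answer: 260254 + 115*sqrt(10) ≈ 2.6062e+5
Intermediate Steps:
p = 262554
p - z(6*(-3) - 5, k(-15, -5)) = 262554 - (6*(-3) - 5)*(-100 + sqrt((-15)**2 + (-5)**2)) = 262554 - (-18 - 5)*(-100 + sqrt(225 + 25)) = 262554 - (-23)*(-100 + sqrt(250)) = 262554 - (-23)*(-100 + 5*sqrt(10)) = 262554 - (2300 - 115*sqrt(10)) = 262554 + (-2300 + 115*sqrt(10)) = 260254 + 115*sqrt(10)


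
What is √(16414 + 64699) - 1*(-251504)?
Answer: 251504 + √81113 ≈ 2.5179e+5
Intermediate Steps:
√(16414 + 64699) - 1*(-251504) = √81113 + 251504 = 251504 + √81113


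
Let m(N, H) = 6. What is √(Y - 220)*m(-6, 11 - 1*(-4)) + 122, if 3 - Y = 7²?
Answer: 122 + 6*I*√266 ≈ 122.0 + 97.857*I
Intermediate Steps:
Y = -46 (Y = 3 - 1*7² = 3 - 1*49 = 3 - 49 = -46)
√(Y - 220)*m(-6, 11 - 1*(-4)) + 122 = √(-46 - 220)*6 + 122 = √(-266)*6 + 122 = (I*√266)*6 + 122 = 6*I*√266 + 122 = 122 + 6*I*√266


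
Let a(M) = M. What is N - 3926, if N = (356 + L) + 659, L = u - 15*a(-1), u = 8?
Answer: -2888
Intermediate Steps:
L = 23 (L = 8 - 15*(-1) = 8 + 15 = 23)
N = 1038 (N = (356 + 23) + 659 = 379 + 659 = 1038)
N - 3926 = 1038 - 3926 = -2888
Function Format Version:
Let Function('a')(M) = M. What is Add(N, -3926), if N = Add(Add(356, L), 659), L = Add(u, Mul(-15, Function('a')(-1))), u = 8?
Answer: -2888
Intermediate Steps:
L = 23 (L = Add(8, Mul(-15, -1)) = Add(8, 15) = 23)
N = 1038 (N = Add(Add(356, 23), 659) = Add(379, 659) = 1038)
Add(N, -3926) = Add(1038, -3926) = -2888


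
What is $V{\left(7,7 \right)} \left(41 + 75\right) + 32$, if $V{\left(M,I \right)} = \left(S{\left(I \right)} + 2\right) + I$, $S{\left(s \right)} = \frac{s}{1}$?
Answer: $1888$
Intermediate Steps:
$S{\left(s \right)} = s$ ($S{\left(s \right)} = s 1 = s$)
$V{\left(M,I \right)} = 2 + 2 I$ ($V{\left(M,I \right)} = \left(I + 2\right) + I = \left(2 + I\right) + I = 2 + 2 I$)
$V{\left(7,7 \right)} \left(41 + 75\right) + 32 = \left(2 + 2 \cdot 7\right) \left(41 + 75\right) + 32 = \left(2 + 14\right) 116 + 32 = 16 \cdot 116 + 32 = 1856 + 32 = 1888$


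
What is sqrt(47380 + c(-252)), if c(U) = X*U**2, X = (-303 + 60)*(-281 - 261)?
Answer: 2*sqrt(2090976301) ≈ 91454.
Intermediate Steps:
X = 131706 (X = -243*(-542) = 131706)
c(U) = 131706*U**2
sqrt(47380 + c(-252)) = sqrt(47380 + 131706*(-252)**2) = sqrt(47380 + 131706*63504) = sqrt(47380 + 8363857824) = sqrt(8363905204) = 2*sqrt(2090976301)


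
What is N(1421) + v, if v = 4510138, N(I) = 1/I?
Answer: 6408906099/1421 ≈ 4.5101e+6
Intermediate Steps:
N(1421) + v = 1/1421 + 4510138 = 6408906099/1421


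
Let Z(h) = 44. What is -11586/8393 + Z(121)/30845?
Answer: -357000878/258882085 ≈ -1.3790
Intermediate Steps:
-11586/8393 + Z(121)/30845 = -11586/8393 + 44/30845 = -357000878/258882085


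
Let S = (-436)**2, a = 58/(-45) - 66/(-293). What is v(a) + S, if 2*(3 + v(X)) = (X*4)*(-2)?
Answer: 2506432301/13185 ≈ 1.9010e+5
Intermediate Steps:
a = -14024/13185 (a = 58*(-1/45) - 66*(-1/293) = -58/45 + 66/293 = -14024/13185 ≈ -1.0636)
v(X) = -3 - 4*X (v(X) = -3 + ((X*4)*(-2))/2 = -3 + ((4*X)*(-2))/2 = -3 + (-8*X)/2 = -3 - 4*X)
S = 190096
v(a) + S = (-3 - 4*(-14024/13185)) + 190096 = (-3 + 56096/13185) + 190096 = 16541/13185 + 190096 = 2506432301/13185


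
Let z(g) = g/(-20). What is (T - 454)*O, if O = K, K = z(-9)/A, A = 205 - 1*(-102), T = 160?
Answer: -1323/3070 ≈ -0.43094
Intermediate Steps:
z(g) = -g/20 (z(g) = g*(-1/20) = -g/20)
A = 307 (A = 205 + 102 = 307)
K = 9/6140 (K = -1/20*(-9)/307 = (9/20)*(1/307) = 9/6140 ≈ 0.0014658)
O = 9/6140 ≈ 0.0014658
(T - 454)*O = (160 - 454)*(9/6140) = -294*9/6140 = -1323/3070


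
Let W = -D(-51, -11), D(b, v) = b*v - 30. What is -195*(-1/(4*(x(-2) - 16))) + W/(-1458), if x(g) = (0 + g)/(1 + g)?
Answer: -14143/4536 ≈ -3.1179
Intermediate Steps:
D(b, v) = -30 + b*v
x(g) = g/(1 + g)
W = -531 (W = -(-30 - 51*(-11)) = -(-30 + 561) = -1*531 = -531)
-195*(-1/(4*(x(-2) - 16))) + W/(-1458) = -195*(-1/(4*(-2/(1 - 2) - 16))) - 531/(-1458) = -195*(-1/(4*(-2/(-1) - 16))) - 531*(-1/1458) = -195*(-1/(4*(-2*(-1) - 16))) + 59/162 = -195*(-1/(4*(2 - 16))) + 59/162 = -195/((-4*(-14))) + 59/162 = -195/56 + 59/162 = -14143/4536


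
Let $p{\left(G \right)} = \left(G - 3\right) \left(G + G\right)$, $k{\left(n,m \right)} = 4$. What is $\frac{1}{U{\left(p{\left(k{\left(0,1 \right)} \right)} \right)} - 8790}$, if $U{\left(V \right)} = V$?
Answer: $- \frac{1}{8782} \approx -0.00011387$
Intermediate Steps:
$p{\left(G \right)} = 2 G \left(-3 + G\right)$ ($p{\left(G \right)} = \left(-3 + G\right) 2 G = 2 G \left(-3 + G\right)$)
$\frac{1}{U{\left(p{\left(k{\left(0,1 \right)} \right)} \right)} - 8790} = \frac{1}{2 \cdot 4 \left(-3 + 4\right) - 8790} = \frac{1}{2 \cdot 4 \cdot 1 - 8790} = \frac{1}{8 - 8790} = \frac{1}{-8782} = - \frac{1}{8782}$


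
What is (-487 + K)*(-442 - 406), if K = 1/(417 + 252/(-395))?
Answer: 67918936928/164463 ≈ 4.1297e+5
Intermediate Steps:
K = 395/164463 (K = 1/(417 + 252*(-1/395)) = 1/(417 - 252/395) = 1/(164463/395) = 395/164463 ≈ 0.0024018)
(-487 + K)*(-442 - 406) = (-487 + 395/164463)*(-442 - 406) = -80093086/164463*(-848) = 67918936928/164463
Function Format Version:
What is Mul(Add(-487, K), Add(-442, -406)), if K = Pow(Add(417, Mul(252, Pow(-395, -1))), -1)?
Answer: Rational(67918936928, 164463) ≈ 4.1297e+5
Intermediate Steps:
K = Rational(395, 164463) (K = Pow(Add(417, Mul(252, Rational(-1, 395))), -1) = Pow(Add(417, Rational(-252, 395)), -1) = Pow(Rational(164463, 395), -1) = Rational(395, 164463) ≈ 0.0024018)
Mul(Add(-487, K), Add(-442, -406)) = Mul(Add(-487, Rational(395, 164463)), Add(-442, -406)) = Mul(Rational(-80093086, 164463), -848) = Rational(67918936928, 164463)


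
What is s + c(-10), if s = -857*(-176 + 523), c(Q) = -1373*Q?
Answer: -283649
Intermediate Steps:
s = -297379 (s = -857*347 = -297379)
s + c(-10) = -297379 - 1373*(-10) = -297379 + 13730 = -283649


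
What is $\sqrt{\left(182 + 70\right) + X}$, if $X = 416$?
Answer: $2 \sqrt{167} \approx 25.846$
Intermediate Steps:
$\sqrt{\left(182 + 70\right) + X} = \sqrt{\left(182 + 70\right) + 416} = \sqrt{252 + 416} = \sqrt{668} = 2 \sqrt{167}$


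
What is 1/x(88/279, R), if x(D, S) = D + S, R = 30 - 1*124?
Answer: -279/26138 ≈ -0.010674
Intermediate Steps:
R = -94 (R = 30 - 124 = -94)
1/x(88/279, R) = 1/(88/279 - 94) = 1/(-26138/279) = -279/26138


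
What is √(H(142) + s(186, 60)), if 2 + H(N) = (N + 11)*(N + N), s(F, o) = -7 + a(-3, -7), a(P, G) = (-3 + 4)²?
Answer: 2*√10861 ≈ 208.43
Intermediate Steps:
a(P, G) = 1 (a(P, G) = 1² = 1)
s(F, o) = -6 (s(F, o) = -7 + 1 = -6)
H(N) = -2 + 2*N*(11 + N) (H(N) = -2 + (N + 11)*(N + N) = -2 + (11 + N)*(2*N) = -2 + 2*N*(11 + N))
√(H(142) + s(186, 60)) = √((-2 + 2*142² + 22*142) - 6) = √((-2 + 2*20164 + 3124) - 6) = √((-2 + 40328 + 3124) - 6) = √(43450 - 6) = √43444 = 2*√10861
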